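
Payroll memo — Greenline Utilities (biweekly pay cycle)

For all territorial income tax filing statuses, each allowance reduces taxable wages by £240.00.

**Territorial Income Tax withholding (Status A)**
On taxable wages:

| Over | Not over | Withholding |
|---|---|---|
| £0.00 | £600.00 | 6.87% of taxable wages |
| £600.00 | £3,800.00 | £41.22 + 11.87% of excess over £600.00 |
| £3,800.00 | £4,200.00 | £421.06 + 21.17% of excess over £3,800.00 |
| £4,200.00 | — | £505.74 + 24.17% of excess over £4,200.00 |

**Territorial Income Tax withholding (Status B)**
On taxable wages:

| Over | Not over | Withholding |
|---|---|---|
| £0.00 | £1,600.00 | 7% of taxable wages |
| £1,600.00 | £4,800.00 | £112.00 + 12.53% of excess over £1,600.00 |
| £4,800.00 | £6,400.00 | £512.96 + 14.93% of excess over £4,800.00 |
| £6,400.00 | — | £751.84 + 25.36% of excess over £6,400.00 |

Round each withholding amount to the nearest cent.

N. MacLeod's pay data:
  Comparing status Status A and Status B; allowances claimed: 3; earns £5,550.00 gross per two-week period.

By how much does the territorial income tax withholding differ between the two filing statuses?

£140.57

Territorial Income Tax (Status A): taxable = £5,550.00 − 3×£240.00 = £4,830.00
  £505.74 + 24.17% × (£4,830.00 − £4,200.00) = £505.74 + 24.17% × £630.00 = £658.01
Territorial Income Tax (Status B): taxable = £5,550.00 − 3×£240.00 = £4,830.00
  £512.96 + 14.93% × (£4,830.00 − £4,800.00) = £512.96 + 14.93% × £30.00 = £517.44
Difference: |£658.01 − £517.44| = £140.57 (higher under Status A)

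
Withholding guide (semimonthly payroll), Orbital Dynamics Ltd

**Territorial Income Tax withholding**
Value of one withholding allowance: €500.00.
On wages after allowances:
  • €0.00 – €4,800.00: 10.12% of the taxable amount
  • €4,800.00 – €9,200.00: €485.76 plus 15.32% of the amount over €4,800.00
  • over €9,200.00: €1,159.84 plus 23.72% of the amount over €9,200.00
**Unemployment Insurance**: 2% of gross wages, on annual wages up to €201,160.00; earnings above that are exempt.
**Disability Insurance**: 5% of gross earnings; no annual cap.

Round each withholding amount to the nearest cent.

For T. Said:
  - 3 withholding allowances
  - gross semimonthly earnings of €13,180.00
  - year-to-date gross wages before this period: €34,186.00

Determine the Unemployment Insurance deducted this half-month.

€263.60

Unemployment Insurance: 2% × €13,180.00 = €263.60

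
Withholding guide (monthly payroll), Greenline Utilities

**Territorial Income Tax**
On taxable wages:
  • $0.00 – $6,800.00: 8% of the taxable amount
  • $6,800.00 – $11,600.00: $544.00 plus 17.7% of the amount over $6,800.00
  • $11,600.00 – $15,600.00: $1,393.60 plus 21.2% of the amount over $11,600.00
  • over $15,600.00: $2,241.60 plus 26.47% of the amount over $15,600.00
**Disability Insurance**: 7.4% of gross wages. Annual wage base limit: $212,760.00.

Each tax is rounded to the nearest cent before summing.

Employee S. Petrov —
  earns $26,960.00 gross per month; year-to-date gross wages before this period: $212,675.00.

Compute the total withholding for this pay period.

$5,254.88

Territorial Income Tax: taxable = $26,960.00
  $2,241.60 + 26.47% × ($26,960.00 − $15,600.00) = $2,241.60 + 26.47% × $11,360.00 = $5,248.59
Disability Insurance: cap $212,760.00 − YTD $212,675.00 = $85.00 subject; 7.4% × $85.00 = $6.29
Total: $5,248.59 + $6.29 = $5,254.88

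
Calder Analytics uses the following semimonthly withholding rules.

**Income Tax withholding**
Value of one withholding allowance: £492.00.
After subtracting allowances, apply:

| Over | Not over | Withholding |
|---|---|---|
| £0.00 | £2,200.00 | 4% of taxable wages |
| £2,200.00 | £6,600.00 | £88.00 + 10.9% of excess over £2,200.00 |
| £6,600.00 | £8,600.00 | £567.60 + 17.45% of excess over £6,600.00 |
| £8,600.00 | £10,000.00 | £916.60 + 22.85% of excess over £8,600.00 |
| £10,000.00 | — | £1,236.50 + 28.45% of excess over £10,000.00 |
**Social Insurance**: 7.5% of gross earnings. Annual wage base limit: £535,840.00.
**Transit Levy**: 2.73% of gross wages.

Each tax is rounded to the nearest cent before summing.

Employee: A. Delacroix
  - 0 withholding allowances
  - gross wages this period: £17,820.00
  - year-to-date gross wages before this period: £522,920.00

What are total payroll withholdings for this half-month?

£4,916.78

Income Tax: taxable = £17,820.00
  £1,236.50 + 28.45% × (£17,820.00 − £10,000.00) = £1,236.50 + 28.45% × £7,820.00 = £3,461.29
Social Insurance: cap £535,840.00 − YTD £522,920.00 = £12,920.00 subject; 7.5% × £12,920.00 = £969.00
Transit Levy: 2.73% × £17,820.00 = £486.49
Total: £3,461.29 + £969.00 + £486.49 = £4,916.78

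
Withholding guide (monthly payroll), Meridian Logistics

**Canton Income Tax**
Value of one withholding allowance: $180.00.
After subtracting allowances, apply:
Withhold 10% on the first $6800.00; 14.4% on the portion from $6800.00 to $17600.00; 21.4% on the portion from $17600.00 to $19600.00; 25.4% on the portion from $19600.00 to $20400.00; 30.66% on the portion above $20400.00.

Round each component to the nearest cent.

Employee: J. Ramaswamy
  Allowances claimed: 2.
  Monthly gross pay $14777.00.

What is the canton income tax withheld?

$1776.85

Canton Income Tax: taxable = $14777.00 − 2×$180.00 = $14417.00
  $680.00 + 14.4% × ($14417.00 − $6800.00) = $680.00 + 14.4% × $7617.00 = $1776.85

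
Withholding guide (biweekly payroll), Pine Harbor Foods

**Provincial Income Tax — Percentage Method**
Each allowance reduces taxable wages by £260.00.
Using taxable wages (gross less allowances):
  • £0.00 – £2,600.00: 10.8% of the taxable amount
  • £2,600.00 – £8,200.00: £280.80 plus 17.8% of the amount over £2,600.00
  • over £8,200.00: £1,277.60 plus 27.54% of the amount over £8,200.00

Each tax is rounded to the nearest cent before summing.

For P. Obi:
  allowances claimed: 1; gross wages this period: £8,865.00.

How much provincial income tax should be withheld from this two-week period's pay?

£1,389.14

Provincial Income Tax: taxable = £8,865.00 − 1×£260.00 = £8,605.00
  £1,277.60 + 27.54% × (£8,605.00 − £8,200.00) = £1,277.60 + 27.54% × £405.00 = £1,389.14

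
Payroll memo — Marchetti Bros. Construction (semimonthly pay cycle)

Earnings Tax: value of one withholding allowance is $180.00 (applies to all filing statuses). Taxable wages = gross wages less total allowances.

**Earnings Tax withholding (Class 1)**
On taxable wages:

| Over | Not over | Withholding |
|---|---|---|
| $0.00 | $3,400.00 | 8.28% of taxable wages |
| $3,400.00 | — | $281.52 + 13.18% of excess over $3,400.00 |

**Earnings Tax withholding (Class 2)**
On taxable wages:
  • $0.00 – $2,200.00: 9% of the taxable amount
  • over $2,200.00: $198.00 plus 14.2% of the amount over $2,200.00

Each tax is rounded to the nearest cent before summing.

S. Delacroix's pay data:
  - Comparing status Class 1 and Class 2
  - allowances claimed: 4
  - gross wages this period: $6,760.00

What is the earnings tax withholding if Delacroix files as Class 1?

$629.47

Earnings Tax (Class 1): taxable = $6,760.00 − 4×$180.00 = $6,040.00
  $281.52 + 13.18% × ($6,040.00 − $3,400.00) = $281.52 + 13.18% × $2,640.00 = $629.47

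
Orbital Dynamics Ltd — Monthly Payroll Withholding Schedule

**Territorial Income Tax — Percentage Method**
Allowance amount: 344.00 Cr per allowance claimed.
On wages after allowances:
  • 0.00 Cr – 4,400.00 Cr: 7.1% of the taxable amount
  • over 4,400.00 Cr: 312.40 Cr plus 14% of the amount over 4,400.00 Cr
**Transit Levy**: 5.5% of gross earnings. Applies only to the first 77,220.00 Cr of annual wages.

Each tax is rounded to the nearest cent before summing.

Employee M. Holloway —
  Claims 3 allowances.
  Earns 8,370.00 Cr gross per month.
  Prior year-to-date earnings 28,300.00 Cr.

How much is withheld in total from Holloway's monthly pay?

Territorial Income Tax: taxable = 8,370.00 Cr − 3×344.00 Cr = 7,338.00 Cr
  312.40 Cr + 14% × (7,338.00 Cr − 4,400.00 Cr) = 312.40 Cr + 14% × 2,938.00 Cr = 723.72 Cr
Transit Levy: 5.5% × 8,370.00 Cr = 460.35 Cr
Total: 723.72 Cr + 460.35 Cr = 1,184.07 Cr

1,184.07 Cr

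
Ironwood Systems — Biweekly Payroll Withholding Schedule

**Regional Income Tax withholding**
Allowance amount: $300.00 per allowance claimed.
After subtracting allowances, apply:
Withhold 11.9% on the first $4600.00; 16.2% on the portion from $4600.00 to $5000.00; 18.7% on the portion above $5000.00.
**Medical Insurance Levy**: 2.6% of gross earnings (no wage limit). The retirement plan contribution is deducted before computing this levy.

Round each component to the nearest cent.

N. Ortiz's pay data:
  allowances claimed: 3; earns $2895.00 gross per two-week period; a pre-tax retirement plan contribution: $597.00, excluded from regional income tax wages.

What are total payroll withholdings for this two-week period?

Regional Income Tax: taxable = $2895.00 − $597.00 − 3×$300.00 = $1398.00
  11.9% × $1398.00 = $166.36
Medical Insurance Levy: 2.6% × $2298.00 = $59.75
Total: $166.36 + $59.75 = $226.11

$226.11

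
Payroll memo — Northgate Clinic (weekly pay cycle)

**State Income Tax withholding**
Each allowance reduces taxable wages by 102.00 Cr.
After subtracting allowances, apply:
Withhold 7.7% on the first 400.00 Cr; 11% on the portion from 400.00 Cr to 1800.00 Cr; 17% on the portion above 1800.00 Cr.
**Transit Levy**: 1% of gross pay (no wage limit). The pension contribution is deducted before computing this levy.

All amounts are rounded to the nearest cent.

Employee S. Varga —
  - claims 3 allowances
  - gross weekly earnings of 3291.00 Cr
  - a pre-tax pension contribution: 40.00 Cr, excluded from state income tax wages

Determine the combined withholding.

411.96 Cr

State Income Tax: taxable = 3291.00 Cr − 40.00 Cr − 3×102.00 Cr = 2945.00 Cr
  184.80 Cr + 17% × (2945.00 Cr − 1800.00 Cr) = 184.80 Cr + 17% × 1145.00 Cr = 379.45 Cr
Transit Levy: 1% × 3251.00 Cr = 32.51 Cr
Total: 379.45 Cr + 32.51 Cr = 411.96 Cr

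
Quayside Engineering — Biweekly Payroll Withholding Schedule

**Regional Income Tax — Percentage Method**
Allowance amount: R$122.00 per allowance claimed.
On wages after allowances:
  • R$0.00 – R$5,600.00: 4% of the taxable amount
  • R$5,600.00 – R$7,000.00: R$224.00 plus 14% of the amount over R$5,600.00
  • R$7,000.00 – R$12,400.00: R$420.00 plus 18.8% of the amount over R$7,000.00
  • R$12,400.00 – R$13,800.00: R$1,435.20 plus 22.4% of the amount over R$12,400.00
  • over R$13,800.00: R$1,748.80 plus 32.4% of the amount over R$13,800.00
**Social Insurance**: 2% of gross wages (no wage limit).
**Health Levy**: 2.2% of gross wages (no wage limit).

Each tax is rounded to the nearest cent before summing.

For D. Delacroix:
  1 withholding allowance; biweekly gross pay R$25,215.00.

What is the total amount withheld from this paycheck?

Regional Income Tax: taxable = R$25,215.00 − 1×R$122.00 = R$25,093.00
  R$1,748.80 + 32.4% × (R$25,093.00 − R$13,800.00) = R$1,748.80 + 32.4% × R$11,293.00 = R$5,407.73
Social Insurance: 2% × R$25,215.00 = R$504.30
Health Levy: 2.2% × R$25,215.00 = R$554.73
Total: R$5,407.73 + R$504.30 + R$554.73 = R$6,466.76

R$6,466.76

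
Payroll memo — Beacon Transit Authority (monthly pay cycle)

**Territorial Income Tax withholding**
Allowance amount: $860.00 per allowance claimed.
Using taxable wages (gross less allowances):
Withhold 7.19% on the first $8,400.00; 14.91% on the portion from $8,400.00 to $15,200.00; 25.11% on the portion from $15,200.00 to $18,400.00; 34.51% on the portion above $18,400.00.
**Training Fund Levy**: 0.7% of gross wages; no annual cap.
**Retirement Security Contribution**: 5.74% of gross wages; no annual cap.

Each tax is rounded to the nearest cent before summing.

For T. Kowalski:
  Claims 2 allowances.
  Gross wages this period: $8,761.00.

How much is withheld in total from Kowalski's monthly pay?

Territorial Income Tax: taxable = $8,761.00 − 2×$860.00 = $7,041.00
  7.19% × $7,041.00 = $506.25
Training Fund Levy: 0.7% × $8,761.00 = $61.33
Retirement Security Contribution: 5.74% × $8,761.00 = $502.88
Total: $506.25 + $61.33 + $502.88 = $1,070.46

$1,070.46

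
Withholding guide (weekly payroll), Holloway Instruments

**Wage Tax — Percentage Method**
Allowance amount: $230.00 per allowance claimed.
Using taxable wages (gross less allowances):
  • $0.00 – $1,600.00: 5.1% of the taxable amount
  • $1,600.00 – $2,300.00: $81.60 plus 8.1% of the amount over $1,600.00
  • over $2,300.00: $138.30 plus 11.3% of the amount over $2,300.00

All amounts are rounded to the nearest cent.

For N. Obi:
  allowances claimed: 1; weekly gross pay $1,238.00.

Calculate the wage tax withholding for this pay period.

Wage Tax: taxable = $1,238.00 − 1×$230.00 = $1,008.00
  5.1% × $1,008.00 = $51.41

$51.41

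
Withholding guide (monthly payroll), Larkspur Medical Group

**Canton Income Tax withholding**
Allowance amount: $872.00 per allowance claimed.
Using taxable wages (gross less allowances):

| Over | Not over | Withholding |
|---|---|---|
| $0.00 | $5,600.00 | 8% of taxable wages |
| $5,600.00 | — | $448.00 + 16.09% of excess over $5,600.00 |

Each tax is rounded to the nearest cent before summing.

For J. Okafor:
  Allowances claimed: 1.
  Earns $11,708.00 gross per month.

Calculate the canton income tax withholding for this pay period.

$1,290.47

Canton Income Tax: taxable = $11,708.00 − 1×$872.00 = $10,836.00
  $448.00 + 16.09% × ($10,836.00 − $5,600.00) = $448.00 + 16.09% × $5,236.00 = $1,290.47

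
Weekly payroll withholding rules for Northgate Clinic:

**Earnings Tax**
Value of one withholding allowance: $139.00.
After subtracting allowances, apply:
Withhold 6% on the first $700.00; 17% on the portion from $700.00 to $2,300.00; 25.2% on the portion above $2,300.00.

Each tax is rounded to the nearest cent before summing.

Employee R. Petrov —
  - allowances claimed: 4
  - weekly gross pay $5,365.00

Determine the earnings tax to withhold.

Earnings Tax: taxable = $5,365.00 − 4×$139.00 = $4,809.00
  $314.00 + 25.2% × ($4,809.00 − $2,300.00) = $314.00 + 25.2% × $2,509.00 = $946.27

$946.27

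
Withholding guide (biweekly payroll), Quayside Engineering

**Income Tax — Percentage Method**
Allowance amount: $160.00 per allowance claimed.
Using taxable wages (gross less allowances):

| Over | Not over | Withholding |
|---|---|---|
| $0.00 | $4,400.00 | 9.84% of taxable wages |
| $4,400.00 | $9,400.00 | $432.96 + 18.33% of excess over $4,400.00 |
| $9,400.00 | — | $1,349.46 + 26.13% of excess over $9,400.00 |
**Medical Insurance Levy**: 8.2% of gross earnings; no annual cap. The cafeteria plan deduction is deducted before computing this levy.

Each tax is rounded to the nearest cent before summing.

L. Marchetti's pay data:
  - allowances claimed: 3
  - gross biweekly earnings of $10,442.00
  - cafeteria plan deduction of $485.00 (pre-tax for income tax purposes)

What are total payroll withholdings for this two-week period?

$2,186.05

Income Tax: taxable = $10,442.00 − $485.00 − 3×$160.00 = $9,477.00
  $1,349.46 + 26.13% × ($9,477.00 − $9,400.00) = $1,349.46 + 26.13% × $77.00 = $1,369.58
Medical Insurance Levy: 8.2% × $9,957.00 = $816.47
Total: $1,369.58 + $816.47 = $2,186.05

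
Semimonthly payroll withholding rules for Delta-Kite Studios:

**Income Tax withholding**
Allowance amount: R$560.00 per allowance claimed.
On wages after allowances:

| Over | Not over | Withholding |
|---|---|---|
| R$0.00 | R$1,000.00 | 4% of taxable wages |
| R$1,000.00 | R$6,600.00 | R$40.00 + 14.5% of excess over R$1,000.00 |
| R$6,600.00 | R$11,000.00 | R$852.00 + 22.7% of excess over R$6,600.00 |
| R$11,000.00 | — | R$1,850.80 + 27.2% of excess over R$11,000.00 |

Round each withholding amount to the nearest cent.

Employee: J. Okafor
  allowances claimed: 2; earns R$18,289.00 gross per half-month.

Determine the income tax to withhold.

R$3,528.77

Income Tax: taxable = R$18,289.00 − 2×R$560.00 = R$17,169.00
  R$1,850.80 + 27.2% × (R$17,169.00 − R$11,000.00) = R$1,850.80 + 27.2% × R$6,169.00 = R$3,528.77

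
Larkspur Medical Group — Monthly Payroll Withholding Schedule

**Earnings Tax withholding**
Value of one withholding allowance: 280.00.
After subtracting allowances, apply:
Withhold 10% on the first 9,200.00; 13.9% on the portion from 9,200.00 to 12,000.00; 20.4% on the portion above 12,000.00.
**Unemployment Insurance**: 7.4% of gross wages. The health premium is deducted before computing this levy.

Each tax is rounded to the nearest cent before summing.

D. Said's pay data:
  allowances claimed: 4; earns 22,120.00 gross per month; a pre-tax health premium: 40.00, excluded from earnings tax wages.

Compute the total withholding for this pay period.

4,770.96

Earnings Tax: taxable = 22,120.00 − 40.00 − 4×280.00 = 20,960.00
  1,309.20 + 20.4% × (20,960.00 − 12,000.00) = 1,309.20 + 20.4% × 8,960.00 = 3,137.04
Unemployment Insurance: 7.4% × 22,080.00 = 1,633.92
Total: 3,137.04 + 1,633.92 = 4,770.96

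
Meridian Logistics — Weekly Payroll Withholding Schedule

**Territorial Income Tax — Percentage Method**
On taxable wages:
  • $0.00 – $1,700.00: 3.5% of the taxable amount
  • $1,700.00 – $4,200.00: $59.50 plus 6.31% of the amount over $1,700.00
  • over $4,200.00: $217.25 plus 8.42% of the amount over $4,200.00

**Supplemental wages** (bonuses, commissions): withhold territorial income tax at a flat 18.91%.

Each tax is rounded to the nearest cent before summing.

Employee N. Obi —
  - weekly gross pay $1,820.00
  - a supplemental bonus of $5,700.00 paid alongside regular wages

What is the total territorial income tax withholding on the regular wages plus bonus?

Territorial Income Tax: taxable = $1,820.00
  $59.50 + 6.31% × ($1,820.00 − $1,700.00) = $59.50 + 6.31% × $120.00 = $67.07
Supplemental (18.91% flat on bonus): 18.91% × $5,700.00 = $1,077.87
Total territorial income tax: $67.07 + $1,077.87 = $1,144.94

$1,144.94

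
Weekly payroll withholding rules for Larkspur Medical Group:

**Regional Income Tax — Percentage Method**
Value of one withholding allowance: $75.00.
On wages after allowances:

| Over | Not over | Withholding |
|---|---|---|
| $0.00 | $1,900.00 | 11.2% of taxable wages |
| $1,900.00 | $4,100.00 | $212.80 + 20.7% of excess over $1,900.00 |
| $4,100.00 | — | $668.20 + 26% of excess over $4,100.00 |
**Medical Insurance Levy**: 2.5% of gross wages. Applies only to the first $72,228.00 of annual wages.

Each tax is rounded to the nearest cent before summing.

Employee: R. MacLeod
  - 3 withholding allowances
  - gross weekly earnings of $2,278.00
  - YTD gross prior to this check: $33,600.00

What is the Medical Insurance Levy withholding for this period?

$56.95

Medical Insurance Levy: 2.5% × $2,278.00 = $56.95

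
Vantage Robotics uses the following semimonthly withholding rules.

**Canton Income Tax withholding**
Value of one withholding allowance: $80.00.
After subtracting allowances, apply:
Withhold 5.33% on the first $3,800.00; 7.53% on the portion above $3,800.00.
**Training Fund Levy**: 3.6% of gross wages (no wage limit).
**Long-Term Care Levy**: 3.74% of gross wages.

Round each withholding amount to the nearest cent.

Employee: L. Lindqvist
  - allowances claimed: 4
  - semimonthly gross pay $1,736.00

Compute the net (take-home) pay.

$1,533.10

Canton Income Tax: taxable = $1,736.00 − 4×$80.00 = $1,416.00
  5.33% × $1,416.00 = $75.47
Training Fund Levy: 3.6% × $1,736.00 = $62.50
Long-Term Care Levy: 3.74% × $1,736.00 = $64.93
Total withheld: $75.47 + $62.50 + $64.93 = $202.90
Net pay: $1,736.00 − $202.90 = $1,533.10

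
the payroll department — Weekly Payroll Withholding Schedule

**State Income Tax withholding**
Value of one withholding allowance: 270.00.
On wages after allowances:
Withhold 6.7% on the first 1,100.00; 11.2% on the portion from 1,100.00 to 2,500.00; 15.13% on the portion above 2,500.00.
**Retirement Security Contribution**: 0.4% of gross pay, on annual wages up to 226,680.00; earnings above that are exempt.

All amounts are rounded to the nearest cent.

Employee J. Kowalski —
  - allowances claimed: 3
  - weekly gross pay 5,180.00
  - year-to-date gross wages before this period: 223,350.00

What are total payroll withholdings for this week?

526.75

State Income Tax: taxable = 5,180.00 − 3×270.00 = 4,370.00
  230.50 + 15.13% × (4,370.00 − 2,500.00) = 230.50 + 15.13% × 1,870.00 = 513.43
Retirement Security Contribution: cap 226,680.00 − YTD 223,350.00 = 3,330.00 subject; 0.4% × 3,330.00 = 13.32
Total: 513.43 + 13.32 = 526.75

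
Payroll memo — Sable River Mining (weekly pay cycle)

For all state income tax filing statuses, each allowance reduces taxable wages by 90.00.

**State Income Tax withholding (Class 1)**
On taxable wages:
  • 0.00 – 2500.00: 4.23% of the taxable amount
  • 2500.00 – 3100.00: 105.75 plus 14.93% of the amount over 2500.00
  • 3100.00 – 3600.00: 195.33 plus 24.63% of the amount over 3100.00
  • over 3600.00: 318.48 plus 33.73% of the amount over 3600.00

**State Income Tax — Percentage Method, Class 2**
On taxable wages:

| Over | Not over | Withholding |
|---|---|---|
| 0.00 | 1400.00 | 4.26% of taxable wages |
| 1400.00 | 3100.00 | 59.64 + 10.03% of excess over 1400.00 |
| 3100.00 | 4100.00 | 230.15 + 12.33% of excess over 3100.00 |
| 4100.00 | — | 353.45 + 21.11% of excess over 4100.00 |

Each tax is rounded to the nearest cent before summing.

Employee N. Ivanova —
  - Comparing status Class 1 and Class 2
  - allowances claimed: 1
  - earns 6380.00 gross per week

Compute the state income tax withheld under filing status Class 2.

State Income Tax (Class 2): taxable = 6380.00 − 1×90.00 = 6290.00
  353.45 + 21.11% × (6290.00 − 4100.00) = 353.45 + 21.11% × 2190.00 = 815.76

815.76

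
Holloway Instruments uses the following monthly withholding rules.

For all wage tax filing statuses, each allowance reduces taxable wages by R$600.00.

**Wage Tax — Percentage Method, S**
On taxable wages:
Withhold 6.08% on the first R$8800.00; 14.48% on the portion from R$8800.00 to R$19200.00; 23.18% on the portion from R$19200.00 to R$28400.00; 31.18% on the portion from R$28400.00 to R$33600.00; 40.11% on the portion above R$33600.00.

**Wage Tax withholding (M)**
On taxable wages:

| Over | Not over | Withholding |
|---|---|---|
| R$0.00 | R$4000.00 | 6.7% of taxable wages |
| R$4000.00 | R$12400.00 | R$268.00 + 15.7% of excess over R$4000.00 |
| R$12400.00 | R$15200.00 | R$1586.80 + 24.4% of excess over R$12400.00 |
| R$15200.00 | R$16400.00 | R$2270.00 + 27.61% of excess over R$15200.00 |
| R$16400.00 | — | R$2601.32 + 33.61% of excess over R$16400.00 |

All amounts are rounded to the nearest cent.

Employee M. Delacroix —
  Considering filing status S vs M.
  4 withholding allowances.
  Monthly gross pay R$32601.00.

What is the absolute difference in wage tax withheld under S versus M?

Wage Tax (S): taxable = R$32601.00 − 4×R$600.00 = R$30201.00
  R$4173.52 + 31.18% × (R$30201.00 − R$28400.00) = R$4173.52 + 31.18% × R$1801.00 = R$4735.07
Wage Tax (M): taxable = R$32601.00 − 4×R$600.00 = R$30201.00
  R$2601.32 + 33.61% × (R$30201.00 − R$16400.00) = R$2601.32 + 33.61% × R$13801.00 = R$7239.84
Difference: |R$4735.07 − R$7239.84| = R$2504.77 (higher under M)

R$2504.77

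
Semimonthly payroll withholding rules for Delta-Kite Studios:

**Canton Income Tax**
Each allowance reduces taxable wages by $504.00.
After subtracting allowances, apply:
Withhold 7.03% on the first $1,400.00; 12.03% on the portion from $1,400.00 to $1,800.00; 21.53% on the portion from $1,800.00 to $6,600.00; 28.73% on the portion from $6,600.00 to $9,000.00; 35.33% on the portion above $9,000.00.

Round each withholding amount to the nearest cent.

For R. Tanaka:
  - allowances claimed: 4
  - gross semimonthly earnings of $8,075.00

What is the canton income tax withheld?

$1,063.50

Canton Income Tax: taxable = $8,075.00 − 4×$504.00 = $6,059.00
  $146.54 + 21.53% × ($6,059.00 − $1,800.00) = $146.54 + 21.53% × $4,259.00 = $1,063.50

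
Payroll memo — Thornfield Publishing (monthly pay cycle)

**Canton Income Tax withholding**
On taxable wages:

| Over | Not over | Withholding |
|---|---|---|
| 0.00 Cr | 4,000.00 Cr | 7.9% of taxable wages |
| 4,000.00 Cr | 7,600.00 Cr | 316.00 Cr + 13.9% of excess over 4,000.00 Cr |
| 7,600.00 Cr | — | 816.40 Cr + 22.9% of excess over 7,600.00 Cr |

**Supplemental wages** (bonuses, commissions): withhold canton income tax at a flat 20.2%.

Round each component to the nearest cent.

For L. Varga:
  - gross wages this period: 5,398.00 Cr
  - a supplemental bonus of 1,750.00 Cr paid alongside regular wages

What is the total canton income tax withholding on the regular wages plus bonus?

Canton Income Tax: taxable = 5,398.00 Cr
  316.00 Cr + 13.9% × (5,398.00 Cr − 4,000.00 Cr) = 316.00 Cr + 13.9% × 1,398.00 Cr = 510.32 Cr
Supplemental (20.2% flat on bonus): 20.2% × 1,750.00 Cr = 353.50 Cr
Total canton income tax: 510.32 Cr + 353.50 Cr = 863.82 Cr

863.82 Cr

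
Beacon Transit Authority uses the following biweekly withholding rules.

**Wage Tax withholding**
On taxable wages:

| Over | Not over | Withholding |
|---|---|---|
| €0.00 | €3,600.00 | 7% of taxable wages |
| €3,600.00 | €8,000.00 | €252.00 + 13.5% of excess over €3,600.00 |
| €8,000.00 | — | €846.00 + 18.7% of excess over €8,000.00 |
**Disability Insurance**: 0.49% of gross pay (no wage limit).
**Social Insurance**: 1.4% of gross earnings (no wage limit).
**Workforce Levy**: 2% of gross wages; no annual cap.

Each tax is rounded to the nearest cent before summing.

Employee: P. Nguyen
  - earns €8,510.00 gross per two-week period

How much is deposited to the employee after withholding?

Wage Tax: taxable = €8,510.00
  €846.00 + 18.7% × (€8,510.00 − €8,000.00) = €846.00 + 18.7% × €510.00 = €941.37
Disability Insurance: 0.49% × €8,510.00 = €41.70
Social Insurance: 1.4% × €8,510.00 = €119.14
Workforce Levy: 2% × €8,510.00 = €170.20
Total withheld: €941.37 + €41.70 + €119.14 + €170.20 = €1,272.41
Net pay: €8,510.00 − €1,272.41 = €7,237.59

€7,237.59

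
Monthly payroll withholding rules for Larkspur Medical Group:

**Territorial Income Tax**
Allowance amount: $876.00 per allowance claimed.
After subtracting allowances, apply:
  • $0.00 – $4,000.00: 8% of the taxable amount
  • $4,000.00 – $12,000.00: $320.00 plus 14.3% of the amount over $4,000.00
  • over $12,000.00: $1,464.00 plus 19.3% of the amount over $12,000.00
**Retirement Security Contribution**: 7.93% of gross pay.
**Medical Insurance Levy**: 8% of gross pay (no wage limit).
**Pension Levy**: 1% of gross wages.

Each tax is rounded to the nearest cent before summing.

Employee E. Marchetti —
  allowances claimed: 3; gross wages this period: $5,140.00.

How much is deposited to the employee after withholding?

Territorial Income Tax: taxable = $5,140.00 − 3×$876.00 = $2,512.00
  8% × $2,512.00 = $200.96
Retirement Security Contribution: 7.93% × $5,140.00 = $407.60
Medical Insurance Levy: 8% × $5,140.00 = $411.20
Pension Levy: 1% × $5,140.00 = $51.40
Total withheld: $200.96 + $407.60 + $411.20 + $51.40 = $1,071.16
Net pay: $5,140.00 − $1,071.16 = $4,068.84

$4,068.84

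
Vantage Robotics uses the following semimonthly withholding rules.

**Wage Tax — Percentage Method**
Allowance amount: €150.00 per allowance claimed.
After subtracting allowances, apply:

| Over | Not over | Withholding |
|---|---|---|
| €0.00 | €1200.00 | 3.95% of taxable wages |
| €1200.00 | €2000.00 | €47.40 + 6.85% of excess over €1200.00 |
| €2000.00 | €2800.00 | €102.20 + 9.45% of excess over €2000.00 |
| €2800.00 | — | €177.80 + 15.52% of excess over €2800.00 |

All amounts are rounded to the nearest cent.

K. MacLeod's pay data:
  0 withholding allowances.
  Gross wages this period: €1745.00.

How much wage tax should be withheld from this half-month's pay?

Wage Tax: taxable = €1745.00
  €47.40 + 6.85% × (€1745.00 − €1200.00) = €47.40 + 6.85% × €545.00 = €84.73

€84.73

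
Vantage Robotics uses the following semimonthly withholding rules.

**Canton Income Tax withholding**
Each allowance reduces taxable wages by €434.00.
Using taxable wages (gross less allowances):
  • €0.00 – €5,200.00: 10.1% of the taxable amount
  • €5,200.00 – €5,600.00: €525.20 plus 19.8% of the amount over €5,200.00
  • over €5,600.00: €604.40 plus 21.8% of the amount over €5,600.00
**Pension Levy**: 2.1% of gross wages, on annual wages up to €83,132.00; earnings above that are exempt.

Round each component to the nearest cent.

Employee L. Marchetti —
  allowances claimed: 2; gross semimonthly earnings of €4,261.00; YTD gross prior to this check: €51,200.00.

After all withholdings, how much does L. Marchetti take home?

€3,828.83

Canton Income Tax: taxable = €4,261.00 − 2×€434.00 = €3,393.00
  10.1% × €3,393.00 = €342.69
Pension Levy: 2.1% × €4,261.00 = €89.48
Total withheld: €342.69 + €89.48 = €432.17
Net pay: €4,261.00 − €432.17 = €3,828.83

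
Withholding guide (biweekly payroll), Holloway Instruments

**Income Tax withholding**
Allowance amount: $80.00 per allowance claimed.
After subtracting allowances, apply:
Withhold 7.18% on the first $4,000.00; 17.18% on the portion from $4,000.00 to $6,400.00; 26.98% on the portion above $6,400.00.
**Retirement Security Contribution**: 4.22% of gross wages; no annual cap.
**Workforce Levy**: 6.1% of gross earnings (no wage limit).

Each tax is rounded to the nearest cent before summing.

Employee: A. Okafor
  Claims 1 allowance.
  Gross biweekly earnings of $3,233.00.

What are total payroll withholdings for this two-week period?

$560.03

Income Tax: taxable = $3,233.00 − 1×$80.00 = $3,153.00
  7.18% × $3,153.00 = $226.39
Retirement Security Contribution: 4.22% × $3,233.00 = $136.43
Workforce Levy: 6.1% × $3,233.00 = $197.21
Total: $226.39 + $136.43 + $197.21 = $560.03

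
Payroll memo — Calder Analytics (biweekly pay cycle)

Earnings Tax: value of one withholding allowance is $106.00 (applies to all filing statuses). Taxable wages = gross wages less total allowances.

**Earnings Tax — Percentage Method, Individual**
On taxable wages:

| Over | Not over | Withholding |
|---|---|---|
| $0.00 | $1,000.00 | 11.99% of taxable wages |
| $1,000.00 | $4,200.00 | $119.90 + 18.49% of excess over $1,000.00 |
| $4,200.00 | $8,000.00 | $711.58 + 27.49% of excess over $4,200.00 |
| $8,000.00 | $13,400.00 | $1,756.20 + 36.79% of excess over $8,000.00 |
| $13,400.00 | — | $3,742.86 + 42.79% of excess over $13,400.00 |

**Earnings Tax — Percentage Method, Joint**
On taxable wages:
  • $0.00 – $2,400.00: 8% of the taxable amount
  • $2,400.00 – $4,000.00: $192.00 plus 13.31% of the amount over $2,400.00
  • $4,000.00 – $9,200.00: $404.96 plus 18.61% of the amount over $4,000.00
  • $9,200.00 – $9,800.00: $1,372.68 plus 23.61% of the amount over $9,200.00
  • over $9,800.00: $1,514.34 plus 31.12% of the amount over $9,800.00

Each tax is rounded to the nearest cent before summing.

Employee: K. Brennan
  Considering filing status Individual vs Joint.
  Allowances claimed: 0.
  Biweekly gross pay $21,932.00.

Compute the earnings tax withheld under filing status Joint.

$5,289.82

Earnings Tax (Joint): taxable = $21,932.00
  $1,514.34 + 31.12% × ($21,932.00 − $9,800.00) = $1,514.34 + 31.12% × $12,132.00 = $5,289.82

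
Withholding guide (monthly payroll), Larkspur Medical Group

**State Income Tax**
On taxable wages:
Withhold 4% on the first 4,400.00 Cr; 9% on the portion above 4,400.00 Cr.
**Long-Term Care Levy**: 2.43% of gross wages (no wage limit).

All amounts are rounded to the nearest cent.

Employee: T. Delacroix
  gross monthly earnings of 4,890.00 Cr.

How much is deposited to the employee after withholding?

4,551.07 Cr

State Income Tax: taxable = 4,890.00 Cr
  176.00 Cr + 9% × (4,890.00 Cr − 4,400.00 Cr) = 176.00 Cr + 9% × 490.00 Cr = 220.10 Cr
Long-Term Care Levy: 2.43% × 4,890.00 Cr = 118.83 Cr
Total withheld: 220.10 Cr + 118.83 Cr = 338.93 Cr
Net pay: 4,890.00 Cr − 338.93 Cr = 4,551.07 Cr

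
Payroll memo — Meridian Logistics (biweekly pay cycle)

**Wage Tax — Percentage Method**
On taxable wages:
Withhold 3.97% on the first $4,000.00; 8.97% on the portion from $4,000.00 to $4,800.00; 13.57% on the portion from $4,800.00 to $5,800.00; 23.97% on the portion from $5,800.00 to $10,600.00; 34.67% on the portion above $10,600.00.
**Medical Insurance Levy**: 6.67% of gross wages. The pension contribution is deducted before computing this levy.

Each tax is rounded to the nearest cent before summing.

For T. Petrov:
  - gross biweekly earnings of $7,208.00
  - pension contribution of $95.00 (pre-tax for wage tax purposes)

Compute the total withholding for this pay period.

$1,155.43

Wage Tax: taxable = $7,208.00 − $95.00 = $7,113.00
  $366.26 + 23.97% × ($7,113.00 − $5,800.00) = $366.26 + 23.97% × $1,313.00 = $680.99
Medical Insurance Levy: 6.67% × $7,113.00 = $474.44
Total: $680.99 + $474.44 = $1,155.43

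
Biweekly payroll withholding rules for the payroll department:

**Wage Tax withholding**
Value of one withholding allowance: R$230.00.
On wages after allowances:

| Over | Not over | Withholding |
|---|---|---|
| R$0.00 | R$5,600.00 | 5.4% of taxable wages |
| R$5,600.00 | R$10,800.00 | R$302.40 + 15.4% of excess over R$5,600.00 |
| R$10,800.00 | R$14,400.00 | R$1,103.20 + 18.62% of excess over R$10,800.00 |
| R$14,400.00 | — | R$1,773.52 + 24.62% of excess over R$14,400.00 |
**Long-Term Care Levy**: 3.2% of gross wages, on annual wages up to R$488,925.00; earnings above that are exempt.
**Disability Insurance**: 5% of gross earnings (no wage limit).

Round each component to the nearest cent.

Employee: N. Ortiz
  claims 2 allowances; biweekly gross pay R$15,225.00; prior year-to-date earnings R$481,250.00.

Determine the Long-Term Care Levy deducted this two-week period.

Long-Term Care Levy: cap R$488,925.00 − YTD R$481,250.00 = R$7,675.00 subject; 3.2% × R$7,675.00 = R$245.60

R$245.60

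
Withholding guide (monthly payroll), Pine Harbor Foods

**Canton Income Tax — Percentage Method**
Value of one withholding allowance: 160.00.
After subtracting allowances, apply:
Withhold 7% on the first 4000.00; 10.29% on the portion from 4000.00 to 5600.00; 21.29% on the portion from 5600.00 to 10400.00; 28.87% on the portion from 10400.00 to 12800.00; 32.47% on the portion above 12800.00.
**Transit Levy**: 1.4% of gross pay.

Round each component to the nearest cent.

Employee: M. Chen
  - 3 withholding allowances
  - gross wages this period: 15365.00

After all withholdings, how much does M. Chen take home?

Canton Income Tax: taxable = 15365.00 − 3×160.00 = 14885.00
  2159.44 + 32.47% × (14885.00 − 12800.00) = 2159.44 + 32.47% × 2085.00 = 2836.44
Transit Levy: 1.4% × 15365.00 = 215.11
Total withheld: 2836.44 + 215.11 = 3051.55
Net pay: 15365.00 − 3051.55 = 12313.45

12313.45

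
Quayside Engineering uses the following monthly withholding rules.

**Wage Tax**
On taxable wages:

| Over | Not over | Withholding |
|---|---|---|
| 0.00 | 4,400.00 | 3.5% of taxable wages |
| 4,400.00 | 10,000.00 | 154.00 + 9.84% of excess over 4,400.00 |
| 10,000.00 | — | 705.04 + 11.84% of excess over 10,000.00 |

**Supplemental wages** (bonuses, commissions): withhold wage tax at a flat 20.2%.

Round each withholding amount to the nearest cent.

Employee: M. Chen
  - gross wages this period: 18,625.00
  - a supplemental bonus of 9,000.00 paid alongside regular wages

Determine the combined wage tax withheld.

3,544.24

Wage Tax: taxable = 18,625.00
  705.04 + 11.84% × (18,625.00 − 10,000.00) = 705.04 + 11.84% × 8,625.00 = 1,726.24
Supplemental (20.2% flat on bonus): 20.2% × 9,000.00 = 1,818.00
Total wage tax: 1,726.24 + 1,818.00 = 3,544.24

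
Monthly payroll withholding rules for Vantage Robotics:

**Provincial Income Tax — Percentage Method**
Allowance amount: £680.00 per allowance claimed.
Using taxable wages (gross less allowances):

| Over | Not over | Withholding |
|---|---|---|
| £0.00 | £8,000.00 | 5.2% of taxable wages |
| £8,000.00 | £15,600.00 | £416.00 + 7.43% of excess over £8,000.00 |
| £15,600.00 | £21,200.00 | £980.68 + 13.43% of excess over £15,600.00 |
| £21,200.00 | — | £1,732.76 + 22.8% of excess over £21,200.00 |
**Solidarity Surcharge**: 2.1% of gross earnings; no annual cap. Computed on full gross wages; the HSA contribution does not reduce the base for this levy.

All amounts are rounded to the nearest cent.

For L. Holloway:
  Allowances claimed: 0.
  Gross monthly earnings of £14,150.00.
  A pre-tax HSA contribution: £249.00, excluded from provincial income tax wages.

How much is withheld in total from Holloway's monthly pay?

Provincial Income Tax: taxable = £14,150.00 − £249.00 = £13,901.00
  £416.00 + 7.43% × (£13,901.00 − £8,000.00) = £416.00 + 7.43% × £5,901.00 = £854.44
Solidarity Surcharge: 2.1% × £14,150.00 = £297.15
Total: £854.44 + £297.15 = £1,151.59

£1,151.59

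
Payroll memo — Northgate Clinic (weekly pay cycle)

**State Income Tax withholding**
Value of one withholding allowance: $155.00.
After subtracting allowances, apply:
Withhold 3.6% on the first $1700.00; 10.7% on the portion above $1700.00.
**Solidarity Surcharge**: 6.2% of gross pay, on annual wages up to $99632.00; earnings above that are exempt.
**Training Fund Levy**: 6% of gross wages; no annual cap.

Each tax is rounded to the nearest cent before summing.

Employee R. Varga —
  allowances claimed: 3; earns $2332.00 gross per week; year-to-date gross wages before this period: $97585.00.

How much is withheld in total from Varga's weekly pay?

$345.90

State Income Tax: taxable = $2332.00 − 3×$155.00 = $1867.00
  $61.20 + 10.7% × ($1867.00 − $1700.00) = $61.20 + 10.7% × $167.00 = $79.07
Solidarity Surcharge: cap $99632.00 − YTD $97585.00 = $2047.00 subject; 6.2% × $2047.00 = $126.91
Training Fund Levy: 6% × $2332.00 = $139.92
Total: $79.07 + $126.91 + $139.92 = $345.90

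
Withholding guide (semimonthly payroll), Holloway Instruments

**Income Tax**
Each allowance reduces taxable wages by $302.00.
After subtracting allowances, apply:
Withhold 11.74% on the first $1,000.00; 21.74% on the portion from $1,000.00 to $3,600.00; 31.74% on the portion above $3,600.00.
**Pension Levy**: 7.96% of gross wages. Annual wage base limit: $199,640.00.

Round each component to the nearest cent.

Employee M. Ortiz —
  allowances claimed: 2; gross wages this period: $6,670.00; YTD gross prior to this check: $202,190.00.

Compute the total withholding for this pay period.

Income Tax: taxable = $6,670.00 − 2×$302.00 = $6,066.00
  $682.64 + 31.74% × ($6,066.00 − $3,600.00) = $682.64 + 31.74% × $2,466.00 = $1,465.35
Pension Levy: YTD $202,190.00 ≥ cap $199,640.00 → $0.00
Total: $1,465.35 + $0.00 = $1,465.35

$1,465.35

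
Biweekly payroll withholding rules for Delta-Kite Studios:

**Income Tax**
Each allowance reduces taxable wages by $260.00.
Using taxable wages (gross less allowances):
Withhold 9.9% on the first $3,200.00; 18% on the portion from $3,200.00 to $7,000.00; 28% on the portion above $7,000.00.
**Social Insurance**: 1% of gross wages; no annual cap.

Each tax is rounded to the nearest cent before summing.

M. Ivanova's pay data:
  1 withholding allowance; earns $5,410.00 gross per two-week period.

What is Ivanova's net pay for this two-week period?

$4,688.10

Income Tax: taxable = $5,410.00 − 1×$260.00 = $5,150.00
  $316.80 + 18% × ($5,150.00 − $3,200.00) = $316.80 + 18% × $1,950.00 = $667.80
Social Insurance: 1% × $5,410.00 = $54.10
Total withheld: $667.80 + $54.10 = $721.90
Net pay: $5,410.00 − $721.90 = $4,688.10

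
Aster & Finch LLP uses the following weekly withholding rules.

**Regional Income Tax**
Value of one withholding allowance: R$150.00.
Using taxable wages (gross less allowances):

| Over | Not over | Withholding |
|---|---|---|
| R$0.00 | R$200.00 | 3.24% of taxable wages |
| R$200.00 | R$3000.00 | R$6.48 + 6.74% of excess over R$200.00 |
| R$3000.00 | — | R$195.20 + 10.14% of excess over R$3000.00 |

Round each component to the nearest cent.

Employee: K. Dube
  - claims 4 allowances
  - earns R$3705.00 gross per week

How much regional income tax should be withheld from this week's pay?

Regional Income Tax: taxable = R$3705.00 − 4×R$150.00 = R$3105.00
  R$195.20 + 10.14% × (R$3105.00 − R$3000.00) = R$195.20 + 10.14% × R$105.00 = R$205.85

R$205.85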